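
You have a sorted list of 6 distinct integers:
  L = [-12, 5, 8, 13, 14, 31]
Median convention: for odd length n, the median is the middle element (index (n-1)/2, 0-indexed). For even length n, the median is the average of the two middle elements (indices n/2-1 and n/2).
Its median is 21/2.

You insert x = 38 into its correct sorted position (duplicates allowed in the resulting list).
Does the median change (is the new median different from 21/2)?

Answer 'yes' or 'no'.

Answer: yes

Derivation:
Old median = 21/2
Insert x = 38
New median = 13
Changed? yes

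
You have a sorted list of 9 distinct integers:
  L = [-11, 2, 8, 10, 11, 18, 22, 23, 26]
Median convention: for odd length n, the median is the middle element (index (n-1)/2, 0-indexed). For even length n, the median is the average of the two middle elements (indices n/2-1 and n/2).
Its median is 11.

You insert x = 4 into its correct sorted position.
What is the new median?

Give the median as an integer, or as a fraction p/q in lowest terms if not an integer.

Old list (sorted, length 9): [-11, 2, 8, 10, 11, 18, 22, 23, 26]
Old median = 11
Insert x = 4
Old length odd (9). Middle was index 4 = 11.
New length even (10). New median = avg of two middle elements.
x = 4: 2 elements are < x, 7 elements are > x.
New sorted list: [-11, 2, 4, 8, 10, 11, 18, 22, 23, 26]
New median = 21/2

Answer: 21/2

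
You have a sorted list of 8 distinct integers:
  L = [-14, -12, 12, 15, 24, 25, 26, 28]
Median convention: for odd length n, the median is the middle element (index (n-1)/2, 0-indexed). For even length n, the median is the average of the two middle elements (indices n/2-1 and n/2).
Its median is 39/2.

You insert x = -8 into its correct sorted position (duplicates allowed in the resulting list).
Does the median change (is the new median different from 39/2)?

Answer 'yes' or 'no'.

Answer: yes

Derivation:
Old median = 39/2
Insert x = -8
New median = 15
Changed? yes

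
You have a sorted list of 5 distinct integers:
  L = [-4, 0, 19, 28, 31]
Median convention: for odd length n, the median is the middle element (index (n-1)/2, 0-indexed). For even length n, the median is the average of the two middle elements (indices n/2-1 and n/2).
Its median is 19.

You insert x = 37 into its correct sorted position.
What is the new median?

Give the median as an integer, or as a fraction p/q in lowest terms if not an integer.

Old list (sorted, length 5): [-4, 0, 19, 28, 31]
Old median = 19
Insert x = 37
Old length odd (5). Middle was index 2 = 19.
New length even (6). New median = avg of two middle elements.
x = 37: 5 elements are < x, 0 elements are > x.
New sorted list: [-4, 0, 19, 28, 31, 37]
New median = 47/2

Answer: 47/2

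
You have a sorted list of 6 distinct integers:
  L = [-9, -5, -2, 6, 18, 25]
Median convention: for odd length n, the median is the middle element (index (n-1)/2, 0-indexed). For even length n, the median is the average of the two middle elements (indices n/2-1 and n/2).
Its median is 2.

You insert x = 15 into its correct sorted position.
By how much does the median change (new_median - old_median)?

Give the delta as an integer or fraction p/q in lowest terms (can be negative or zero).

Old median = 2
After inserting x = 15: new sorted = [-9, -5, -2, 6, 15, 18, 25]
New median = 6
Delta = 6 - 2 = 4

Answer: 4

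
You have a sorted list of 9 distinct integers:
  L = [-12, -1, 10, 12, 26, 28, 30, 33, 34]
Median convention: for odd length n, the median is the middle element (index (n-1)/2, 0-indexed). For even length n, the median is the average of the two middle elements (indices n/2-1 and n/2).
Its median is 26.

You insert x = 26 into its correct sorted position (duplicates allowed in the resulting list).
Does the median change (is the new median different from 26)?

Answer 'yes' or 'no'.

Answer: no

Derivation:
Old median = 26
Insert x = 26
New median = 26
Changed? no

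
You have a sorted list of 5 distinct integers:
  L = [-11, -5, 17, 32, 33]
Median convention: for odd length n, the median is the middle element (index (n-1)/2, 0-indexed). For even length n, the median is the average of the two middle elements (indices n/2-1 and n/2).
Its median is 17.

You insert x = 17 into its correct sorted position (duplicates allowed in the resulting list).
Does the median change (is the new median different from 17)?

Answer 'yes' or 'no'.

Answer: no

Derivation:
Old median = 17
Insert x = 17
New median = 17
Changed? no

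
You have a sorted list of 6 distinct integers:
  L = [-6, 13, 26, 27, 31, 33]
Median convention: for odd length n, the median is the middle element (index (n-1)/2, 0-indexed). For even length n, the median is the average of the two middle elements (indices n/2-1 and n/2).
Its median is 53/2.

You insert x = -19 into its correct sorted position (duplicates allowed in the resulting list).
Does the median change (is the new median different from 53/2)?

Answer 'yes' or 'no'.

Answer: yes

Derivation:
Old median = 53/2
Insert x = -19
New median = 26
Changed? yes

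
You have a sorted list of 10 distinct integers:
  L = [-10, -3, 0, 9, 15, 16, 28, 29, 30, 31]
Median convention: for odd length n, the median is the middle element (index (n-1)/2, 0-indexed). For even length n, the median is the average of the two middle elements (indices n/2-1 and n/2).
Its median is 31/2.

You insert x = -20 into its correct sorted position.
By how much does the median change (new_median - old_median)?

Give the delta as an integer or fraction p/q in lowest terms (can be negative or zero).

Old median = 31/2
After inserting x = -20: new sorted = [-20, -10, -3, 0, 9, 15, 16, 28, 29, 30, 31]
New median = 15
Delta = 15 - 31/2 = -1/2

Answer: -1/2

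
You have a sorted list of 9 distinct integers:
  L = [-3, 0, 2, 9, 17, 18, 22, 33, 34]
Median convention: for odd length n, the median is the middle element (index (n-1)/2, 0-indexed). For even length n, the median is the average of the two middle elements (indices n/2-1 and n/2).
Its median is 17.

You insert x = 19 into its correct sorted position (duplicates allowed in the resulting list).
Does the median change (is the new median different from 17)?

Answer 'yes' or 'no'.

Answer: yes

Derivation:
Old median = 17
Insert x = 19
New median = 35/2
Changed? yes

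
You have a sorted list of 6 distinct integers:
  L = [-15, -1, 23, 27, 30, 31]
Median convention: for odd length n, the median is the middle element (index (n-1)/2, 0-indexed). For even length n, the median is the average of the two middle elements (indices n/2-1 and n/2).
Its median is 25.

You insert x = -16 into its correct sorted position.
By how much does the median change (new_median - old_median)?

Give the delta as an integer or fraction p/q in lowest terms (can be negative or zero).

Answer: -2

Derivation:
Old median = 25
After inserting x = -16: new sorted = [-16, -15, -1, 23, 27, 30, 31]
New median = 23
Delta = 23 - 25 = -2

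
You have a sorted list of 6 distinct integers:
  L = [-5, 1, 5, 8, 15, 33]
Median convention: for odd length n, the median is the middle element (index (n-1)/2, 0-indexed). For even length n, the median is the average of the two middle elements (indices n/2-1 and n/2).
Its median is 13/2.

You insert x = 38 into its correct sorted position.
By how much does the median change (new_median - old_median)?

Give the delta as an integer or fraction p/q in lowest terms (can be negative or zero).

Answer: 3/2

Derivation:
Old median = 13/2
After inserting x = 38: new sorted = [-5, 1, 5, 8, 15, 33, 38]
New median = 8
Delta = 8 - 13/2 = 3/2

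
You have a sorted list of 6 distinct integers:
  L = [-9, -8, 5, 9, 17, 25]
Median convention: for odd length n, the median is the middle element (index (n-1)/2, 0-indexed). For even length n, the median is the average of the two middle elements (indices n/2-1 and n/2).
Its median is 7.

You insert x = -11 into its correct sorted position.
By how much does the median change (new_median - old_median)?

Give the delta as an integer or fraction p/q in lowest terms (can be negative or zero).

Old median = 7
After inserting x = -11: new sorted = [-11, -9, -8, 5, 9, 17, 25]
New median = 5
Delta = 5 - 7 = -2

Answer: -2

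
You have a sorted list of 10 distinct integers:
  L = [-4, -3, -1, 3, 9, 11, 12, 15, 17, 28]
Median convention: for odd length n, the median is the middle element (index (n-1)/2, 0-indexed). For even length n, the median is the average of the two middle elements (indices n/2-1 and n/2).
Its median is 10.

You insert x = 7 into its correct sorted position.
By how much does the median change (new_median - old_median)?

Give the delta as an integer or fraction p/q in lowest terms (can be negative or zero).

Old median = 10
After inserting x = 7: new sorted = [-4, -3, -1, 3, 7, 9, 11, 12, 15, 17, 28]
New median = 9
Delta = 9 - 10 = -1

Answer: -1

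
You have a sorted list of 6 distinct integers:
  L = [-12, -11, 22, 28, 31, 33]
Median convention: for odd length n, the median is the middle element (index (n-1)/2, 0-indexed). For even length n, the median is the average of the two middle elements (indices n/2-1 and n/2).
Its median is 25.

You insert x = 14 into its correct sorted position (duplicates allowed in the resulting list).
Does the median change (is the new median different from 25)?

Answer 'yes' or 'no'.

Old median = 25
Insert x = 14
New median = 22
Changed? yes

Answer: yes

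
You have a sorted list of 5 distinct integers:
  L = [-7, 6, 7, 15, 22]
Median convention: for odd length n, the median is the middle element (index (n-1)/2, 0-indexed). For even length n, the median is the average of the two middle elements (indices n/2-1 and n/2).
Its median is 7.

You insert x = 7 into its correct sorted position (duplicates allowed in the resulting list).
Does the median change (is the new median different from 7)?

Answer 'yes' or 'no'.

Answer: no

Derivation:
Old median = 7
Insert x = 7
New median = 7
Changed? no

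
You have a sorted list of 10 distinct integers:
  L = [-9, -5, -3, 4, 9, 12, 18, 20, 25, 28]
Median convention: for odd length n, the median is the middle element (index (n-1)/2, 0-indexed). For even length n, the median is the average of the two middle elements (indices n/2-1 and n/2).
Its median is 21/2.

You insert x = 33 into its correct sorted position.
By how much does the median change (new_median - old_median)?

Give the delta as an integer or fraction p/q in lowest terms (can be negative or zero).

Answer: 3/2

Derivation:
Old median = 21/2
After inserting x = 33: new sorted = [-9, -5, -3, 4, 9, 12, 18, 20, 25, 28, 33]
New median = 12
Delta = 12 - 21/2 = 3/2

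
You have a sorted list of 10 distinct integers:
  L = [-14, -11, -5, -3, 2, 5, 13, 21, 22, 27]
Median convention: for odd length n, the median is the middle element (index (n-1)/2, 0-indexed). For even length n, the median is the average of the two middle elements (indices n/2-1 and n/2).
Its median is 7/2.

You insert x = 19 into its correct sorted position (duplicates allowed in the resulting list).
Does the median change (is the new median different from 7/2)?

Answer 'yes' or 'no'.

Answer: yes

Derivation:
Old median = 7/2
Insert x = 19
New median = 5
Changed? yes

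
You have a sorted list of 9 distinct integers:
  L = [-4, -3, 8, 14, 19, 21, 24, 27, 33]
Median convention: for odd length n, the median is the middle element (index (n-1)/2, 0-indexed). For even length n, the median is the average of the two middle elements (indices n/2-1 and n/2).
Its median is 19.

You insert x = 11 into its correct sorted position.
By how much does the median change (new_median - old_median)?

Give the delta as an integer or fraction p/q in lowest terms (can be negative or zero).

Answer: -5/2

Derivation:
Old median = 19
After inserting x = 11: new sorted = [-4, -3, 8, 11, 14, 19, 21, 24, 27, 33]
New median = 33/2
Delta = 33/2 - 19 = -5/2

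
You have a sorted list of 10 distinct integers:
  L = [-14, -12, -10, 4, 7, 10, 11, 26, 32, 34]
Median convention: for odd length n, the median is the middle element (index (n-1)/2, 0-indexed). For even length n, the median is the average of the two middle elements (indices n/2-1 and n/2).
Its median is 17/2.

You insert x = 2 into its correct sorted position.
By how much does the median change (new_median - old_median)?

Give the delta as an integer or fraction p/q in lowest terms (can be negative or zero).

Answer: -3/2

Derivation:
Old median = 17/2
After inserting x = 2: new sorted = [-14, -12, -10, 2, 4, 7, 10, 11, 26, 32, 34]
New median = 7
Delta = 7 - 17/2 = -3/2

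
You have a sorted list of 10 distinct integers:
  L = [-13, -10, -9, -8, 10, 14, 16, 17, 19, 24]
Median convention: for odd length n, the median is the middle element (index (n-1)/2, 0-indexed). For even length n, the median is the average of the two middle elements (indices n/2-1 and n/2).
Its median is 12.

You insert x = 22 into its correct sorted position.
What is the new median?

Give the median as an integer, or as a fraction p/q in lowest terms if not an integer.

Answer: 14

Derivation:
Old list (sorted, length 10): [-13, -10, -9, -8, 10, 14, 16, 17, 19, 24]
Old median = 12
Insert x = 22
Old length even (10). Middle pair: indices 4,5 = 10,14.
New length odd (11). New median = single middle element.
x = 22: 9 elements are < x, 1 elements are > x.
New sorted list: [-13, -10, -9, -8, 10, 14, 16, 17, 19, 22, 24]
New median = 14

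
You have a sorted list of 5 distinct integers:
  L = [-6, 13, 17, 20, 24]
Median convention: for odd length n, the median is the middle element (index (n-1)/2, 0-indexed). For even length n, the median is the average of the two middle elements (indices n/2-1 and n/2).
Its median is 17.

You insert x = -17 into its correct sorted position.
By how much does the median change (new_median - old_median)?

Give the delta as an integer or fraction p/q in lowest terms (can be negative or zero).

Old median = 17
After inserting x = -17: new sorted = [-17, -6, 13, 17, 20, 24]
New median = 15
Delta = 15 - 17 = -2

Answer: -2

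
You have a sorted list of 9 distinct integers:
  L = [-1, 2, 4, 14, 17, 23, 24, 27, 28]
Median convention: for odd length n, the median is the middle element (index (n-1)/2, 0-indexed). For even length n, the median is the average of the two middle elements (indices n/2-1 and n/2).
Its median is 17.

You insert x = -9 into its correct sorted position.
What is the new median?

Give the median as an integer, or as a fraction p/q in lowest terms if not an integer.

Answer: 31/2

Derivation:
Old list (sorted, length 9): [-1, 2, 4, 14, 17, 23, 24, 27, 28]
Old median = 17
Insert x = -9
Old length odd (9). Middle was index 4 = 17.
New length even (10). New median = avg of two middle elements.
x = -9: 0 elements are < x, 9 elements are > x.
New sorted list: [-9, -1, 2, 4, 14, 17, 23, 24, 27, 28]
New median = 31/2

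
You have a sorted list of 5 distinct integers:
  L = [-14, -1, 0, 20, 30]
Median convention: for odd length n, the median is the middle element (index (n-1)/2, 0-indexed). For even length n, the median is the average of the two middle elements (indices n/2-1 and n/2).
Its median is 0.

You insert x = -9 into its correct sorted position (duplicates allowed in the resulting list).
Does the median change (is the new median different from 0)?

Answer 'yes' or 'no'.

Answer: yes

Derivation:
Old median = 0
Insert x = -9
New median = -1/2
Changed? yes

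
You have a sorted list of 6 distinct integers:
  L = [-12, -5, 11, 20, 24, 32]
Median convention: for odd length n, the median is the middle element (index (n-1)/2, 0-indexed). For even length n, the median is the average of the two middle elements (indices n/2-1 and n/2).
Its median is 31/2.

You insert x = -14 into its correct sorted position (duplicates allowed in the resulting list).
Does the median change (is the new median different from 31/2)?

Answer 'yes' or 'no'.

Old median = 31/2
Insert x = -14
New median = 11
Changed? yes

Answer: yes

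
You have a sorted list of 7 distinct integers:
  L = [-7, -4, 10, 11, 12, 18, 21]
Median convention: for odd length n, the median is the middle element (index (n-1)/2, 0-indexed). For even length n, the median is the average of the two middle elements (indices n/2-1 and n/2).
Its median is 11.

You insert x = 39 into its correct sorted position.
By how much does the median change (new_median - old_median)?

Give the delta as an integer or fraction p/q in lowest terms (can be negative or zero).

Answer: 1/2

Derivation:
Old median = 11
After inserting x = 39: new sorted = [-7, -4, 10, 11, 12, 18, 21, 39]
New median = 23/2
Delta = 23/2 - 11 = 1/2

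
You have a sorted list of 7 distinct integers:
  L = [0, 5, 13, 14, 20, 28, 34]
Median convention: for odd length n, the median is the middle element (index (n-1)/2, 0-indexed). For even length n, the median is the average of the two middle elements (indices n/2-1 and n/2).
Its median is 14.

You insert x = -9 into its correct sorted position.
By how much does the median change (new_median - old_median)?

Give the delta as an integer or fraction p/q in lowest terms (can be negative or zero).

Answer: -1/2

Derivation:
Old median = 14
After inserting x = -9: new sorted = [-9, 0, 5, 13, 14, 20, 28, 34]
New median = 27/2
Delta = 27/2 - 14 = -1/2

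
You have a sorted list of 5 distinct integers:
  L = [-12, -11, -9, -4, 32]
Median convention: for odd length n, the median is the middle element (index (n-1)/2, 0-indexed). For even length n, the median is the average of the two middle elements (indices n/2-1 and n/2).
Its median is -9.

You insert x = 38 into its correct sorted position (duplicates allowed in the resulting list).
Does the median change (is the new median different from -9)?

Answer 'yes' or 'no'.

Answer: yes

Derivation:
Old median = -9
Insert x = 38
New median = -13/2
Changed? yes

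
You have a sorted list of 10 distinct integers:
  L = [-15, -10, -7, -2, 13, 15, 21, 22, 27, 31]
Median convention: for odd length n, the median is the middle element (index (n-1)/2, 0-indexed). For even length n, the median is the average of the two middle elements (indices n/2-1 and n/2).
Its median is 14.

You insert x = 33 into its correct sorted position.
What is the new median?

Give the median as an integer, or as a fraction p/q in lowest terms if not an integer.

Old list (sorted, length 10): [-15, -10, -7, -2, 13, 15, 21, 22, 27, 31]
Old median = 14
Insert x = 33
Old length even (10). Middle pair: indices 4,5 = 13,15.
New length odd (11). New median = single middle element.
x = 33: 10 elements are < x, 0 elements are > x.
New sorted list: [-15, -10, -7, -2, 13, 15, 21, 22, 27, 31, 33]
New median = 15

Answer: 15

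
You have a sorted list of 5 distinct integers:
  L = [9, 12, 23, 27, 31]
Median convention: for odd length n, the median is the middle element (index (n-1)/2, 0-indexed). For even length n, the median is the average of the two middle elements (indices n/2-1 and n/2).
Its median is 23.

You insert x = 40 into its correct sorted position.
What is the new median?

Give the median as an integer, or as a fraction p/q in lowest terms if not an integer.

Old list (sorted, length 5): [9, 12, 23, 27, 31]
Old median = 23
Insert x = 40
Old length odd (5). Middle was index 2 = 23.
New length even (6). New median = avg of two middle elements.
x = 40: 5 elements are < x, 0 elements are > x.
New sorted list: [9, 12, 23, 27, 31, 40]
New median = 25

Answer: 25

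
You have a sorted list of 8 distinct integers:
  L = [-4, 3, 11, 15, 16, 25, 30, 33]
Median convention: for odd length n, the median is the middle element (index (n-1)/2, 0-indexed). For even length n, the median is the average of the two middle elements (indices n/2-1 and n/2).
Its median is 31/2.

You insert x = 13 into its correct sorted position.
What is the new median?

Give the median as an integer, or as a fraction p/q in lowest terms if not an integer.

Old list (sorted, length 8): [-4, 3, 11, 15, 16, 25, 30, 33]
Old median = 31/2
Insert x = 13
Old length even (8). Middle pair: indices 3,4 = 15,16.
New length odd (9). New median = single middle element.
x = 13: 3 elements are < x, 5 elements are > x.
New sorted list: [-4, 3, 11, 13, 15, 16, 25, 30, 33]
New median = 15

Answer: 15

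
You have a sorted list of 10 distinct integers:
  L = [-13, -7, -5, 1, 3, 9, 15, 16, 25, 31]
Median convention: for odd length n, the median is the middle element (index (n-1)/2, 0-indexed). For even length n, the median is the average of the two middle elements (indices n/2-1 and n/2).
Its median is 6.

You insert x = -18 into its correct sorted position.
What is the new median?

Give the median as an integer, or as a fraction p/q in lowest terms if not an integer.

Old list (sorted, length 10): [-13, -7, -5, 1, 3, 9, 15, 16, 25, 31]
Old median = 6
Insert x = -18
Old length even (10). Middle pair: indices 4,5 = 3,9.
New length odd (11). New median = single middle element.
x = -18: 0 elements are < x, 10 elements are > x.
New sorted list: [-18, -13, -7, -5, 1, 3, 9, 15, 16, 25, 31]
New median = 3

Answer: 3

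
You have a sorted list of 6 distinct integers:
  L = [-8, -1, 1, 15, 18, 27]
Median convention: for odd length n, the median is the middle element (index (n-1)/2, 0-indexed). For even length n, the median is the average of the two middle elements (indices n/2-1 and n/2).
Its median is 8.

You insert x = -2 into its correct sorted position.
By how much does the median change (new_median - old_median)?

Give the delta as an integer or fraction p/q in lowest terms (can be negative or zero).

Answer: -7

Derivation:
Old median = 8
After inserting x = -2: new sorted = [-8, -2, -1, 1, 15, 18, 27]
New median = 1
Delta = 1 - 8 = -7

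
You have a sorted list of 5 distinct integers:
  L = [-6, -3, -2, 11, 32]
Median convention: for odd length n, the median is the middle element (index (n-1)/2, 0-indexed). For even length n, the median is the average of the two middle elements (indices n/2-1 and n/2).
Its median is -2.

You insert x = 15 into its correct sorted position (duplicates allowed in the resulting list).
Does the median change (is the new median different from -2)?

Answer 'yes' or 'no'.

Old median = -2
Insert x = 15
New median = 9/2
Changed? yes

Answer: yes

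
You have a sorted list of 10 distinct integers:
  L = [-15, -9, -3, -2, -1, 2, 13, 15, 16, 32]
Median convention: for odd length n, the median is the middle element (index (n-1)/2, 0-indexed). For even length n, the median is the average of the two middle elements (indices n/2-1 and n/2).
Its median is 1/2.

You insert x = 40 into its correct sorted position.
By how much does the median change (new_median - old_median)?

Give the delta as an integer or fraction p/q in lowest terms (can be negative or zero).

Answer: 3/2

Derivation:
Old median = 1/2
After inserting x = 40: new sorted = [-15, -9, -3, -2, -1, 2, 13, 15, 16, 32, 40]
New median = 2
Delta = 2 - 1/2 = 3/2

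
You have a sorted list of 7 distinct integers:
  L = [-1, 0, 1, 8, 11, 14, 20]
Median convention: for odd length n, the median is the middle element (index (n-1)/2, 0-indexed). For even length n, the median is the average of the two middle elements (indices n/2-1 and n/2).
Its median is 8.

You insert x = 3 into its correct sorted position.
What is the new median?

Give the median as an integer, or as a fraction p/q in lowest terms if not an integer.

Old list (sorted, length 7): [-1, 0, 1, 8, 11, 14, 20]
Old median = 8
Insert x = 3
Old length odd (7). Middle was index 3 = 8.
New length even (8). New median = avg of two middle elements.
x = 3: 3 elements are < x, 4 elements are > x.
New sorted list: [-1, 0, 1, 3, 8, 11, 14, 20]
New median = 11/2

Answer: 11/2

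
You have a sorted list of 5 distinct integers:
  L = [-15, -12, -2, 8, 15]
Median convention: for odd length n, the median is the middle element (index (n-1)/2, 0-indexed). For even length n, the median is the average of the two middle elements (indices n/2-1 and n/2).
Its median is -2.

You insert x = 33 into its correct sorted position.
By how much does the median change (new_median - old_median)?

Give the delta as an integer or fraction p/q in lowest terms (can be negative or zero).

Old median = -2
After inserting x = 33: new sorted = [-15, -12, -2, 8, 15, 33]
New median = 3
Delta = 3 - -2 = 5

Answer: 5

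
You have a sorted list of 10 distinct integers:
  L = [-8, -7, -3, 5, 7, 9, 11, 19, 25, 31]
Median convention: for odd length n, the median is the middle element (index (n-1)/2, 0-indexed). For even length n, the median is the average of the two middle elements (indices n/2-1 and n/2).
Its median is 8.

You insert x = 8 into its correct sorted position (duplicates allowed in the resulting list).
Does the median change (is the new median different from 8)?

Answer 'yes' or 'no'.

Old median = 8
Insert x = 8
New median = 8
Changed? no

Answer: no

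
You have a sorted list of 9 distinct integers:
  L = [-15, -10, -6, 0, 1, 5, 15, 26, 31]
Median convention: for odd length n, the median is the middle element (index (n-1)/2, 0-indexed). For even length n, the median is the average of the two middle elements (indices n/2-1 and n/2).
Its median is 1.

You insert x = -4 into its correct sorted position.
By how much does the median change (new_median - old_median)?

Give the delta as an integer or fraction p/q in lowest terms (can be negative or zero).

Answer: -1/2

Derivation:
Old median = 1
After inserting x = -4: new sorted = [-15, -10, -6, -4, 0, 1, 5, 15, 26, 31]
New median = 1/2
Delta = 1/2 - 1 = -1/2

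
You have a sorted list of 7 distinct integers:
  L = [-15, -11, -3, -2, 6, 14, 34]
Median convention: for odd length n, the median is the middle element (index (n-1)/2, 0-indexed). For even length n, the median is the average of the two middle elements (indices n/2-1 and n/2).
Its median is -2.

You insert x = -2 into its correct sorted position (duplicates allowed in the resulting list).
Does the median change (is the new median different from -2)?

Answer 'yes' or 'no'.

Answer: no

Derivation:
Old median = -2
Insert x = -2
New median = -2
Changed? no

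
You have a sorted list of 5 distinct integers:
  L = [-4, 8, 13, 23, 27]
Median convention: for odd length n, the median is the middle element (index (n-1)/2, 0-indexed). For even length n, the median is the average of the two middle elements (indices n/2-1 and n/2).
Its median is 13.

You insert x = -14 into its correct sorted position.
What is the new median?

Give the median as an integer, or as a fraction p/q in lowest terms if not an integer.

Answer: 21/2

Derivation:
Old list (sorted, length 5): [-4, 8, 13, 23, 27]
Old median = 13
Insert x = -14
Old length odd (5). Middle was index 2 = 13.
New length even (6). New median = avg of two middle elements.
x = -14: 0 elements are < x, 5 elements are > x.
New sorted list: [-14, -4, 8, 13, 23, 27]
New median = 21/2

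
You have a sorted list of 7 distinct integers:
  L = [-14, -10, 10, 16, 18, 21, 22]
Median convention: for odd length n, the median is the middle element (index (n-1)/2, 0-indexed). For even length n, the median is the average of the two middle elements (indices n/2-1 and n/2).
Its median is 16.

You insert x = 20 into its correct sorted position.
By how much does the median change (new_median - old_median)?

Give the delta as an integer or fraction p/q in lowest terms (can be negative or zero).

Old median = 16
After inserting x = 20: new sorted = [-14, -10, 10, 16, 18, 20, 21, 22]
New median = 17
Delta = 17 - 16 = 1

Answer: 1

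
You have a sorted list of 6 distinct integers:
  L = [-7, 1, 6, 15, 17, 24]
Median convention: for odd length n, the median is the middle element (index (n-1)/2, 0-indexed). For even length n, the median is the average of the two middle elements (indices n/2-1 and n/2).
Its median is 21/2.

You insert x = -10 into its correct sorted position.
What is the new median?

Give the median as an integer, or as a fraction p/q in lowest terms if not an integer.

Old list (sorted, length 6): [-7, 1, 6, 15, 17, 24]
Old median = 21/2
Insert x = -10
Old length even (6). Middle pair: indices 2,3 = 6,15.
New length odd (7). New median = single middle element.
x = -10: 0 elements are < x, 6 elements are > x.
New sorted list: [-10, -7, 1, 6, 15, 17, 24]
New median = 6

Answer: 6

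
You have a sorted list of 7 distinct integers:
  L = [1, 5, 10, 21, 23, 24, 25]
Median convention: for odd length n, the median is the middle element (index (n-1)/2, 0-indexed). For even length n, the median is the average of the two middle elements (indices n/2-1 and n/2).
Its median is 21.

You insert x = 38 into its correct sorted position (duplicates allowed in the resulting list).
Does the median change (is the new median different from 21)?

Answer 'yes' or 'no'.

Old median = 21
Insert x = 38
New median = 22
Changed? yes

Answer: yes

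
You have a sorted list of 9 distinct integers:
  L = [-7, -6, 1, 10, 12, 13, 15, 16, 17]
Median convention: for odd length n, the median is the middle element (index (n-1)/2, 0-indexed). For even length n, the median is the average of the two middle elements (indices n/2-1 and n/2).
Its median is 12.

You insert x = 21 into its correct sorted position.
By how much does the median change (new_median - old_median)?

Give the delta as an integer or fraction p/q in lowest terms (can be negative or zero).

Old median = 12
After inserting x = 21: new sorted = [-7, -6, 1, 10, 12, 13, 15, 16, 17, 21]
New median = 25/2
Delta = 25/2 - 12 = 1/2

Answer: 1/2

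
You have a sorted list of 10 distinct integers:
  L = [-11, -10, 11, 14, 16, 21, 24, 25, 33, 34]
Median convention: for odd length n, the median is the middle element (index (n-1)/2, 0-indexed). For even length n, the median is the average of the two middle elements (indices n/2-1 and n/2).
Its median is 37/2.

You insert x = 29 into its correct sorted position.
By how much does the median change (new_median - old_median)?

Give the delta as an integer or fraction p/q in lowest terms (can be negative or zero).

Answer: 5/2

Derivation:
Old median = 37/2
After inserting x = 29: new sorted = [-11, -10, 11, 14, 16, 21, 24, 25, 29, 33, 34]
New median = 21
Delta = 21 - 37/2 = 5/2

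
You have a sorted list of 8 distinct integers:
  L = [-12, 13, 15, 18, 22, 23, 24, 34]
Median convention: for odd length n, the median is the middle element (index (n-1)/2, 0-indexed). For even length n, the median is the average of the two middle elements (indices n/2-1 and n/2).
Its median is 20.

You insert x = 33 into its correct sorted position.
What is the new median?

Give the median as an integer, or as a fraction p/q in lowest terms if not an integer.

Answer: 22

Derivation:
Old list (sorted, length 8): [-12, 13, 15, 18, 22, 23, 24, 34]
Old median = 20
Insert x = 33
Old length even (8). Middle pair: indices 3,4 = 18,22.
New length odd (9). New median = single middle element.
x = 33: 7 elements are < x, 1 elements are > x.
New sorted list: [-12, 13, 15, 18, 22, 23, 24, 33, 34]
New median = 22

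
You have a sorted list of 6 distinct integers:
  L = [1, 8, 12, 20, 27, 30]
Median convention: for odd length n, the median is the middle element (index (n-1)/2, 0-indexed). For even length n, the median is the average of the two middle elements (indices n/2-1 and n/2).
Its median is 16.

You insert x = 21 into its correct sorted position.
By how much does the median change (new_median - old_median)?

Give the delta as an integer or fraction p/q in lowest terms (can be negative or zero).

Answer: 4

Derivation:
Old median = 16
After inserting x = 21: new sorted = [1, 8, 12, 20, 21, 27, 30]
New median = 20
Delta = 20 - 16 = 4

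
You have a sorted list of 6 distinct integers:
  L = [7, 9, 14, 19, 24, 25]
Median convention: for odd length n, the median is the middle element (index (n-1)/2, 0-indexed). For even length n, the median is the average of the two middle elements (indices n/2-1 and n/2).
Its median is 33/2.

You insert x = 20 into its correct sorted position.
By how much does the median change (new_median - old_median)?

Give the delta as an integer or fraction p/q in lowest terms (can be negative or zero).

Answer: 5/2

Derivation:
Old median = 33/2
After inserting x = 20: new sorted = [7, 9, 14, 19, 20, 24, 25]
New median = 19
Delta = 19 - 33/2 = 5/2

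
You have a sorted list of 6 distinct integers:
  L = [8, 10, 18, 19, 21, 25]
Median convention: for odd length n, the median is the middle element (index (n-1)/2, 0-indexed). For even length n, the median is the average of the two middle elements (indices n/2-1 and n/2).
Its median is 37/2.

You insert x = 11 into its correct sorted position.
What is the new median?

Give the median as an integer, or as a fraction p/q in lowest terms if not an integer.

Old list (sorted, length 6): [8, 10, 18, 19, 21, 25]
Old median = 37/2
Insert x = 11
Old length even (6). Middle pair: indices 2,3 = 18,19.
New length odd (7). New median = single middle element.
x = 11: 2 elements are < x, 4 elements are > x.
New sorted list: [8, 10, 11, 18, 19, 21, 25]
New median = 18

Answer: 18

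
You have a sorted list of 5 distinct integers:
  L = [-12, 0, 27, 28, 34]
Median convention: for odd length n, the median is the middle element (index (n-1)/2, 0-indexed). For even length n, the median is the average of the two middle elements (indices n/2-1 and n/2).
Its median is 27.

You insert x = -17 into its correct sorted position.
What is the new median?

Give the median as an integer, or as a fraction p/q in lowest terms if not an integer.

Old list (sorted, length 5): [-12, 0, 27, 28, 34]
Old median = 27
Insert x = -17
Old length odd (5). Middle was index 2 = 27.
New length even (6). New median = avg of two middle elements.
x = -17: 0 elements are < x, 5 elements are > x.
New sorted list: [-17, -12, 0, 27, 28, 34]
New median = 27/2

Answer: 27/2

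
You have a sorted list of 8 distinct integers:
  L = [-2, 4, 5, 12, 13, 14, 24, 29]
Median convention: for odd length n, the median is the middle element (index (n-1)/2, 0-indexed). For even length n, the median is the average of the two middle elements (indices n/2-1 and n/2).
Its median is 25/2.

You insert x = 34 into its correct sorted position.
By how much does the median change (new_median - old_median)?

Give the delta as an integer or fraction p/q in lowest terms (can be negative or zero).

Answer: 1/2

Derivation:
Old median = 25/2
After inserting x = 34: new sorted = [-2, 4, 5, 12, 13, 14, 24, 29, 34]
New median = 13
Delta = 13 - 25/2 = 1/2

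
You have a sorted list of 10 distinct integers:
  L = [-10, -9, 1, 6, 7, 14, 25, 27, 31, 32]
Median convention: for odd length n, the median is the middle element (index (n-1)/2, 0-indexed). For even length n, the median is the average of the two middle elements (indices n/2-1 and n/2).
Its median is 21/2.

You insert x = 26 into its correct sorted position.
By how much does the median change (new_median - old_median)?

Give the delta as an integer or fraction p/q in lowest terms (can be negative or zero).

Old median = 21/2
After inserting x = 26: new sorted = [-10, -9, 1, 6, 7, 14, 25, 26, 27, 31, 32]
New median = 14
Delta = 14 - 21/2 = 7/2

Answer: 7/2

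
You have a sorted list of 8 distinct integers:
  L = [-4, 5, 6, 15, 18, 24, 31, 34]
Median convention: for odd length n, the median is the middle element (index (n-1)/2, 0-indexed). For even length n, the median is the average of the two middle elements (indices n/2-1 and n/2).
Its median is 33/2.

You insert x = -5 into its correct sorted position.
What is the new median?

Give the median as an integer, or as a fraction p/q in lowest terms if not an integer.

Old list (sorted, length 8): [-4, 5, 6, 15, 18, 24, 31, 34]
Old median = 33/2
Insert x = -5
Old length even (8). Middle pair: indices 3,4 = 15,18.
New length odd (9). New median = single middle element.
x = -5: 0 elements are < x, 8 elements are > x.
New sorted list: [-5, -4, 5, 6, 15, 18, 24, 31, 34]
New median = 15

Answer: 15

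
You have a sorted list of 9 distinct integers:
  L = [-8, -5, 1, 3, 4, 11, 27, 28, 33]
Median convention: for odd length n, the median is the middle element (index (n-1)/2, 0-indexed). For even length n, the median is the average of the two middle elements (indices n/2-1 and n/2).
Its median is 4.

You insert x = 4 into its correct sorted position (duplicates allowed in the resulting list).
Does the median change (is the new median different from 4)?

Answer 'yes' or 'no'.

Old median = 4
Insert x = 4
New median = 4
Changed? no

Answer: no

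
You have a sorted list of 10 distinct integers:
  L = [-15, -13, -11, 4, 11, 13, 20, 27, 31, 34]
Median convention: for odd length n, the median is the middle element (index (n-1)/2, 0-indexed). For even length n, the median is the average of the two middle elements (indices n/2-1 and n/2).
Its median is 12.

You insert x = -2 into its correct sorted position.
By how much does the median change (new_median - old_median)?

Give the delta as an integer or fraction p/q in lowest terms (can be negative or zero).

Answer: -1

Derivation:
Old median = 12
After inserting x = -2: new sorted = [-15, -13, -11, -2, 4, 11, 13, 20, 27, 31, 34]
New median = 11
Delta = 11 - 12 = -1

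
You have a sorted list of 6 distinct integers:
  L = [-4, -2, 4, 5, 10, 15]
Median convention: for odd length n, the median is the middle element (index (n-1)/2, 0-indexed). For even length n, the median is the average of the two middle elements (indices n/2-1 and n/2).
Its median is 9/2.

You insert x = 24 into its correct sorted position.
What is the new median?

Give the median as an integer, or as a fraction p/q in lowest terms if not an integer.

Old list (sorted, length 6): [-4, -2, 4, 5, 10, 15]
Old median = 9/2
Insert x = 24
Old length even (6). Middle pair: indices 2,3 = 4,5.
New length odd (7). New median = single middle element.
x = 24: 6 elements are < x, 0 elements are > x.
New sorted list: [-4, -2, 4, 5, 10, 15, 24]
New median = 5

Answer: 5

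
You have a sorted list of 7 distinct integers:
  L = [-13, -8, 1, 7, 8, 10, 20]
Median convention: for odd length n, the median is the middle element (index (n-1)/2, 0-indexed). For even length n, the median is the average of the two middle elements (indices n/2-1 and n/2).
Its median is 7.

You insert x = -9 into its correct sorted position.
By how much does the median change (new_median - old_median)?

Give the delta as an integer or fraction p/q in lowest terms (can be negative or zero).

Answer: -3

Derivation:
Old median = 7
After inserting x = -9: new sorted = [-13, -9, -8, 1, 7, 8, 10, 20]
New median = 4
Delta = 4 - 7 = -3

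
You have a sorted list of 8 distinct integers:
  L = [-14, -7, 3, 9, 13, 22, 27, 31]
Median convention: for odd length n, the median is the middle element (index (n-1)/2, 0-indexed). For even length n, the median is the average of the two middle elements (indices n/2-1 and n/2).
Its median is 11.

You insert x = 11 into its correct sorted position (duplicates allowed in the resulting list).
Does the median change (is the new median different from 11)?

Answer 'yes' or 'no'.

Answer: no

Derivation:
Old median = 11
Insert x = 11
New median = 11
Changed? no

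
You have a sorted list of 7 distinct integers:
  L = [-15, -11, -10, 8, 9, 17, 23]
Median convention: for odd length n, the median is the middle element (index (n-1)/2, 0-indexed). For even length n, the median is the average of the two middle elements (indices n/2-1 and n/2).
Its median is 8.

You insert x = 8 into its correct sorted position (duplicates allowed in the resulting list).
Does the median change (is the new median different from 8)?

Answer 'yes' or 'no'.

Answer: no

Derivation:
Old median = 8
Insert x = 8
New median = 8
Changed? no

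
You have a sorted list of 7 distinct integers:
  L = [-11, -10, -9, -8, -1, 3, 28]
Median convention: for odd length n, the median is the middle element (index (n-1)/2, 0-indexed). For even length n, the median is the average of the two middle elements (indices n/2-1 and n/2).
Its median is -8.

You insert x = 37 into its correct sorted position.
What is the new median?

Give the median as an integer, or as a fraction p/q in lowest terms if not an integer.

Answer: -9/2

Derivation:
Old list (sorted, length 7): [-11, -10, -9, -8, -1, 3, 28]
Old median = -8
Insert x = 37
Old length odd (7). Middle was index 3 = -8.
New length even (8). New median = avg of two middle elements.
x = 37: 7 elements are < x, 0 elements are > x.
New sorted list: [-11, -10, -9, -8, -1, 3, 28, 37]
New median = -9/2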